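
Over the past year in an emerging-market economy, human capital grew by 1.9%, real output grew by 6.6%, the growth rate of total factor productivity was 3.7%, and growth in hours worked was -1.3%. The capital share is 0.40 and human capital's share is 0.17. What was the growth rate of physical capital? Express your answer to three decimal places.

Labor's share = 1 − 0.4 − 0.17 = 0.43.
gY = gA + 0.17×1.9 + 0.43×(-1.3) + 0.4×g.
0.4×g = 6.6 − 3.7 + 0.236 = 3.136.
g = 3.136 / 0.4 = 7.84%.

Physical capital growth was 7.840%.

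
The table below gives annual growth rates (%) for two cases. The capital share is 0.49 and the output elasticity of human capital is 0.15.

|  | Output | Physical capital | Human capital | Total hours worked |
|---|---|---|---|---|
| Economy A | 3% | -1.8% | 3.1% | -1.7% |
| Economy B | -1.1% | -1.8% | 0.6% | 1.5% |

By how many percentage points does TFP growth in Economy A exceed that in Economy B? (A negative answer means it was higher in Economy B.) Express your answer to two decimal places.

Labor's share = 1 − 0.49 − 0.15 = 0.36.
Economy A: TFP = 3 + 0.882 − 0.465 + 0.612 = 4.029%.
Economy B: TFP = -1.1 + 0.882 − 0.09 − 0.54 = -0.848%.
Difference = 4.029 − (-0.848) = 4.877 pp.

4.88 percentage points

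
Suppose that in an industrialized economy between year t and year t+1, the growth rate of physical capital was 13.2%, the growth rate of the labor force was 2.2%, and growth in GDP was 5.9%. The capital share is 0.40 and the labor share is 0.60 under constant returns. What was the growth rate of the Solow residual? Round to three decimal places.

-0.700%

Labor's share = 1 − 0.4 = 0.6.
Physical capital: 0.4 × 13.2 = 5.28 pp.
The labor force: 0.6 × 2.2 = 1.32 pp.
TFP growth = 5.9 − 6.6 = -0.7%.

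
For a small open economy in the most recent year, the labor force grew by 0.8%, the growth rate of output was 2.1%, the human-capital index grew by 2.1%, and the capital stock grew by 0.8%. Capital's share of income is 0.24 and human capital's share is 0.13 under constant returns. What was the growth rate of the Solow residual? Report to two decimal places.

1.13%

Labor's share = 1 − 0.24 − 0.13 = 0.63.
The capital stock: 0.24 × 0.8 = 0.192 pp.
The human-capital index: 0.13 × 2.1 = 0.273 pp.
The labor force: 0.63 × 0.8 = 0.504 pp.
TFP growth = 2.1 − 0.969 = 1.131%.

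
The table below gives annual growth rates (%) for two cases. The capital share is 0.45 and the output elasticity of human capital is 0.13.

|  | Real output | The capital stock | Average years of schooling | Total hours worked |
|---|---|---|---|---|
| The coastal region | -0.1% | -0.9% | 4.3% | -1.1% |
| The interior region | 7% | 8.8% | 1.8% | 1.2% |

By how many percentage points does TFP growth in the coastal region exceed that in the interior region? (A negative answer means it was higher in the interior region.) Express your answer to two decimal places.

-2.09 percentage points

Labor's share = 1 − 0.45 − 0.13 = 0.42.
The coastal region: TFP = -0.1 + 0.405 − 0.559 + 0.462 = 0.208%.
The interior region: TFP = 7 − 3.96 − 0.234 − 0.504 = 2.302%.
Difference = 0.208 − (2.302) = -2.094 pp.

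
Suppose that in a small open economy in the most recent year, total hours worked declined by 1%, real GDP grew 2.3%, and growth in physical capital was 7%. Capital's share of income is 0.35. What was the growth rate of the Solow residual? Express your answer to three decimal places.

Labor's share = 1 − 0.35 = 0.65.
Physical capital: 0.35 × 7 = 2.45 pp.
Total hours worked: 0.65 × (-1) = -0.65 pp.
TFP growth = 2.3 − 1.8 = 0.5%.

The Solow residual grew 0.500%.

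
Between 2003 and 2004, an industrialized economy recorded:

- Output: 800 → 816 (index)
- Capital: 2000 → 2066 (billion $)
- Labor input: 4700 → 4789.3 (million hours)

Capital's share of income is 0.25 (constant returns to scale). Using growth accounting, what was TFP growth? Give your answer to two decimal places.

-0.25%

Output growth = (816 − 800) / 800 = 2%.
Capital growth = (2066 − 2000) / 2000 = 3.3%.
Labor input growth = (4789.3 − 4700) / 4700 = 1.9%.
Labor's share = 1 − 0.25 = 0.75.
Capital: 0.25 × 3.3 = 0.825 pp.
Labor input: 0.75 × 1.9 = 1.425 pp.
TFP growth = 2 − 2.25 = -0.25%.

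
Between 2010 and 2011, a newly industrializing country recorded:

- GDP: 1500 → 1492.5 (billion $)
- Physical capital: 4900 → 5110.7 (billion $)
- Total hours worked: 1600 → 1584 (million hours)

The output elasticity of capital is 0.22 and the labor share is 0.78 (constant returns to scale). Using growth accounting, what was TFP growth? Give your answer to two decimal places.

-0.67%

GDP growth = (1492.5 − 1500) / 1500 = -0.5%.
Physical capital growth = (5110.7 − 4900) / 4900 = 4.3%.
Total hours worked growth = (1584 − 1600) / 1600 = -1%.
Labor's share = 1 − 0.22 = 0.78.
Physical capital: 0.22 × 4.3 = 0.946 pp.
Total hours worked: 0.78 × (-1) = -0.78 pp.
TFP growth = -0.5 − 0.166 = -0.666%.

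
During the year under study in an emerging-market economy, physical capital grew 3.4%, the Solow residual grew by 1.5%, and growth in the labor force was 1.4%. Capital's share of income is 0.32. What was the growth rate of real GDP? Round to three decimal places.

3.540%

Labor's share = 1 − 0.32 = 0.68.
Physical capital: 0.32 × 3.4 = 1.088 pp.
The labor force: 0.68 × 1.4 = 0.952 pp.
Output growth = 1.5 + 2.04 = 3.54%.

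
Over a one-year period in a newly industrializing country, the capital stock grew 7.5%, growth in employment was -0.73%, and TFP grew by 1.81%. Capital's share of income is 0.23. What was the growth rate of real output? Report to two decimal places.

Labor's share = 1 − 0.23 = 0.77.
The capital stock: 0.23 × 7.5 = 1.725 pp.
Employment: 0.77 × (-0.73) = -0.5621 pp.
Output growth = 1.81 + 1.1629 = 2.9729%.

2.97%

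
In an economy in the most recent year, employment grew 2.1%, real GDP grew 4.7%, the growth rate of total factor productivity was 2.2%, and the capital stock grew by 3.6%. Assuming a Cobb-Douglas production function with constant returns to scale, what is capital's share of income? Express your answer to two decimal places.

gY = gA + α·gK + (1−α)·gL, so gY − gA − gL = α(gK − gL).
4.7 − 2.2 − 2.1 = α × (3.6 − 2.1).
0.4 = 1.5 α, so α = 0.2667.

0.27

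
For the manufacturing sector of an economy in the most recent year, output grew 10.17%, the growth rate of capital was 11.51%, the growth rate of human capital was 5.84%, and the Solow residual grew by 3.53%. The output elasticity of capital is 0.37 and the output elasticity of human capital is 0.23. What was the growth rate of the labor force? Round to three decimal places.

2.595%

Labor's share = 1 − 0.37 − 0.23 = 0.4.
gY = gA + 0.37×11.51 + 0.23×5.84 + 0.4×g.
0.4×g = 10.17 − 3.53 − 5.6019 = 1.0381.
g = 1.0381 / 0.4 = 2.59525%.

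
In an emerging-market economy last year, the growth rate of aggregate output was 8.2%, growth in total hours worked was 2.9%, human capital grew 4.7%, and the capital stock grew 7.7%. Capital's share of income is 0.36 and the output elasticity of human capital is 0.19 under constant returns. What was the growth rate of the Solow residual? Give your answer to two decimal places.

3.23%

Labor's share = 1 − 0.36 − 0.19 = 0.45.
The capital stock: 0.36 × 7.7 = 2.772 pp.
Human capital: 0.19 × 4.7 = 0.893 pp.
Total hours worked: 0.45 × 2.9 = 1.305 pp.
TFP growth = 8.2 − 4.97 = 3.23%.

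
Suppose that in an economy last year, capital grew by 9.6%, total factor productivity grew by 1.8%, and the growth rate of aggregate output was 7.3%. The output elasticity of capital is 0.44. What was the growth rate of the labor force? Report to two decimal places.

Labor's share = 1 − 0.44 = 0.56.
gY = gA + 0.44×9.6 + 0.56×g.
0.56×g = 7.3 − 1.8 − 4.224 = 1.276.
g = 1.276 / 0.56 = 2.2786%.

2.28%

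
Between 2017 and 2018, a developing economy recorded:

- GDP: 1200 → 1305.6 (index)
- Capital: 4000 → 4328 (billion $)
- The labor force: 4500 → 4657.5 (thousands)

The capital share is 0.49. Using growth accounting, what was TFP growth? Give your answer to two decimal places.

GDP growth = (1305.6 − 1200) / 1200 = 8.8%.
Capital growth = (4328 − 4000) / 4000 = 8.2%.
The labor force growth = (4657.5 − 4500) / 4500 = 3.5%.
Labor's share = 1 − 0.49 = 0.51.
Capital: 0.49 × 8.2 = 4.018 pp.
The labor force: 0.51 × 3.5 = 1.785 pp.
TFP growth = 8.8 − 5.803 = 2.997%.

3.00%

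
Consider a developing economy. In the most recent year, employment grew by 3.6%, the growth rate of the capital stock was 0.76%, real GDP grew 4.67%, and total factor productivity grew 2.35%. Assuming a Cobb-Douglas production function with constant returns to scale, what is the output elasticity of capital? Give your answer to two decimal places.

gY = gA + α·gK + (1−α)·gL, so gY − gA − gL = α(gK − gL).
4.67 − 2.35 − 3.6 = α × (0.76 − 3.6).
-1.28 = -2.84 α, so α = 0.4507.

The output elasticity of capital is 0.45.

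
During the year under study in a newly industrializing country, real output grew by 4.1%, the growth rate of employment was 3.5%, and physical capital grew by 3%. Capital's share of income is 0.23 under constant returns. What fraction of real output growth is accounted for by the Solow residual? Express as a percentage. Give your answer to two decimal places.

Labor's share = 1 − 0.23 = 0.77.
Physical capital: 0.23 × 3 = 0.69 pp.
Employment: 0.77 × 3.5 = 2.695 pp.
TFP growth = 4.1 − 3.385 = 0.715%.
TFP share of growth = 0.715 / 4.1 × 100 = 17.439%.

17.44%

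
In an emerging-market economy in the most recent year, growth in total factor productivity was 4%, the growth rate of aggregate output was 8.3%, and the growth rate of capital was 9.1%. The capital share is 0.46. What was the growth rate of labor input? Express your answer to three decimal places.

Labor's share = 1 − 0.46 = 0.54.
gY = gA + 0.46×9.1 + 0.54×g.
0.54×g = 8.3 − 4 − 4.186 = 0.114.
g = 0.114 / 0.54 = 0.21111%.

0.211%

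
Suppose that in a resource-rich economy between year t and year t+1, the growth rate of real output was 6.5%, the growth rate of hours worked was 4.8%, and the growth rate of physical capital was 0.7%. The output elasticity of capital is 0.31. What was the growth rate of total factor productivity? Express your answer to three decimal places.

2.971%

Labor's share = 1 − 0.31 = 0.69.
Physical capital: 0.31 × 0.7 = 0.217 pp.
Hours worked: 0.69 × 4.8 = 3.312 pp.
TFP growth = 6.5 − 3.529 = 2.971%.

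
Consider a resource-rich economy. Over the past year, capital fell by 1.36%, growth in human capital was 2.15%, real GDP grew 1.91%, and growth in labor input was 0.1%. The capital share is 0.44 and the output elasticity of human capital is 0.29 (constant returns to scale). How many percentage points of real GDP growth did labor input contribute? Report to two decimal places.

Labor's share = 1 − 0.44 − 0.29 = 0.27.
Contribution = share × growth = 0.27 × 0.1 = 0.027 pp.

0.03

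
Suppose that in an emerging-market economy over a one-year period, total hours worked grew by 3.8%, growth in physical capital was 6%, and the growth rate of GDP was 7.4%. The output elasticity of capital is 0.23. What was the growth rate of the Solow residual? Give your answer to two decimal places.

Labor's share = 1 − 0.23 = 0.77.
Physical capital: 0.23 × 6 = 1.38 pp.
Total hours worked: 0.77 × 3.8 = 2.926 pp.
TFP growth = 7.4 − 4.306 = 3.094%.

3.09%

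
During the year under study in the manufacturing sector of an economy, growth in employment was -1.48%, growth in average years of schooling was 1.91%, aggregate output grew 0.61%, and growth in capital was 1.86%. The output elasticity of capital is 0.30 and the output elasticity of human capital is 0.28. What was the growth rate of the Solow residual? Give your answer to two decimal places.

Labor's share = 1 − 0.3 − 0.28 = 0.42.
Capital: 0.3 × 1.86 = 0.558 pp.
Average years of schooling: 0.28 × 1.91 = 0.5348 pp.
Employment: 0.42 × (-1.48) = -0.6216 pp.
TFP growth = 0.61 − 0.4712 = 0.1388%.

0.14%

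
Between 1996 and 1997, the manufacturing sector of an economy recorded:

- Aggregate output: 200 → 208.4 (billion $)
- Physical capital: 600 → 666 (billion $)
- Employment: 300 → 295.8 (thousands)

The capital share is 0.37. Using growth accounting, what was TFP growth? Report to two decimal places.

1.01%

Aggregate output growth = (208.4 − 200) / 200 = 4.2%.
Physical capital growth = (666 − 600) / 600 = 11%.
Employment growth = (295.8 − 300) / 300 = -1.4%.
Labor's share = 1 − 0.37 = 0.63.
Physical capital: 0.37 × 11 = 4.07 pp.
Employment: 0.63 × (-1.4) = -0.882 pp.
TFP growth = 4.2 − 3.188 = 1.012%.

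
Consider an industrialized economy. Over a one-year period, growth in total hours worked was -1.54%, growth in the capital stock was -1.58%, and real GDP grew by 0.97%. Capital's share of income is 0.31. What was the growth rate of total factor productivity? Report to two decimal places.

2.52%

Labor's share = 1 − 0.31 = 0.69.
The capital stock: 0.31 × (-1.58) = -0.4898 pp.
Total hours worked: 0.69 × (-1.54) = -1.0626 pp.
TFP growth = 0.97 + 1.5524 = 2.5224%.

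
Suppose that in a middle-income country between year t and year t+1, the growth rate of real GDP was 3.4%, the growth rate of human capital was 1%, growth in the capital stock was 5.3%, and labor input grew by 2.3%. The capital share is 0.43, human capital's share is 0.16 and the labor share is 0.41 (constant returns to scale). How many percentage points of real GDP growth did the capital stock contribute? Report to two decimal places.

2.28 pp

Contribution = share × growth = 0.43 × 5.3 = 2.279 pp.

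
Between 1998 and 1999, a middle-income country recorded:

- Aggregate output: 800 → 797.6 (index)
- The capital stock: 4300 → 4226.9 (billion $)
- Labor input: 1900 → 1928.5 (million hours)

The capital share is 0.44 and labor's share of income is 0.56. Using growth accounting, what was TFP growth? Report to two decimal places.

-0.39%

Aggregate output growth = (797.6 − 800) / 800 = -0.3%.
The capital stock growth = (4226.9 − 4300) / 4300 = -1.7%.
Labor input growth = (1928.5 − 1900) / 1900 = 1.5%.
Labor's share = 1 − 0.44 = 0.56.
The capital stock: 0.44 × (-1.7) = -0.748 pp.
Labor input: 0.56 × 1.5 = 0.84 pp.
TFP growth = -0.3 − 0.092 = -0.392%.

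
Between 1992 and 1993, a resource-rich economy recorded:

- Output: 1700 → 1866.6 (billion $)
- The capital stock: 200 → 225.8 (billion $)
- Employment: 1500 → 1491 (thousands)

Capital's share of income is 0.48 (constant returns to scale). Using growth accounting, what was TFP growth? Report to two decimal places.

TFP grew 3.92%.

Output growth = (1866.6 − 1700) / 1700 = 9.8%.
The capital stock growth = (225.8 − 200) / 200 = 12.9%.
Employment growth = (1491 − 1500) / 1500 = -0.6%.
Labor's share = 1 − 0.48 = 0.52.
The capital stock: 0.48 × 12.9 = 6.192 pp.
Employment: 0.52 × (-0.6) = -0.312 pp.
TFP growth = 9.8 − 5.88 = 3.92%.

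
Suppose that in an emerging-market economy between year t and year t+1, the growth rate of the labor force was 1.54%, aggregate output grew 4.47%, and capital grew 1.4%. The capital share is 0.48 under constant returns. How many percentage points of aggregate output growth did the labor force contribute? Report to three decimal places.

Labor's share = 1 − 0.48 = 0.52.
Contribution = share × growth = 0.52 × 1.54 = 0.8008 pp.

0.801 percentage points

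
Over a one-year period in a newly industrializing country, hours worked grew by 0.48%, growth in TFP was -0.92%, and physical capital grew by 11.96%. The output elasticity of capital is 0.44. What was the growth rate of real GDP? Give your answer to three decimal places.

4.611%

Labor's share = 1 − 0.44 = 0.56.
Physical capital: 0.44 × 11.96 = 5.2624 pp.
Hours worked: 0.56 × 0.48 = 0.2688 pp.
Output growth = -0.92 + 5.5312 = 4.6112%.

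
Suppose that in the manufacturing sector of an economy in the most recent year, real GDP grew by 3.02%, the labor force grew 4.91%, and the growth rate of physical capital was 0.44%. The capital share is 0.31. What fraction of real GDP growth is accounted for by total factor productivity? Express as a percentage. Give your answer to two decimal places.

Labor's share = 1 − 0.31 = 0.69.
Physical capital: 0.31 × 0.44 = 0.1364 pp.
The labor force: 0.69 × 4.91 = 3.3879 pp.
TFP growth = 3.02 − 3.5243 = -0.5043%.
TFP share of growth = -0.5043 / 3.02 × 100 = -16.6987%.

Total factor productivity accounted for -16.70% of growth.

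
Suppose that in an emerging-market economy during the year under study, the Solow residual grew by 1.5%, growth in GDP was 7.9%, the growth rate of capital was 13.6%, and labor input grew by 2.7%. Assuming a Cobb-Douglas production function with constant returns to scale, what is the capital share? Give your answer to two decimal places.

0.34

gY = gA + α·gK + (1−α)·gL, so gY − gA − gL = α(gK − gL).
7.9 − 1.5 − 2.7 = α × (13.6 − 2.7).
3.7 = 10.9 α, so α = 0.3394.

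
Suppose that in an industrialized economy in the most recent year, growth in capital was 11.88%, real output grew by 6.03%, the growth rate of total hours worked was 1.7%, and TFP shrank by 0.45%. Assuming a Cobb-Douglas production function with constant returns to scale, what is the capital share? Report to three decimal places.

0.470

gY = gA + α·gK + (1−α)·gL, so gY − gA − gL = α(gK − gL).
6.03 + 0.45 − 1.7 = α × (11.88 − 1.7).
4.78 = 10.18 α, so α = 0.46955.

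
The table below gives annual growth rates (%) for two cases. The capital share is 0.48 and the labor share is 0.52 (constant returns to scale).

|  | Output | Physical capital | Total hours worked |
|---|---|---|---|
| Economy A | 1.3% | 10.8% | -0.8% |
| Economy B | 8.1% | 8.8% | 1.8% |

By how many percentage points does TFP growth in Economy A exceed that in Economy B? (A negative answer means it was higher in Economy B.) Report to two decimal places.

-6.41 percentage points

Labor's share = 1 − 0.48 = 0.52.
Economy A: TFP = 1.3 − 5.184 + 0.416 = -3.468%.
Economy B: TFP = 8.1 − 4.224 − 0.936 = 2.94%.
Difference = -3.468 − (2.94) = -6.408 pp.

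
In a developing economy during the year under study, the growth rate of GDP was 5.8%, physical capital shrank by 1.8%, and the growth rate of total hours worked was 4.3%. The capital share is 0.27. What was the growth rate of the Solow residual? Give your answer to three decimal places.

The Solow residual growth was 3.147%.

Labor's share = 1 − 0.27 = 0.73.
Physical capital: 0.27 × (-1.8) = -0.486 pp.
Total hours worked: 0.73 × 4.3 = 3.139 pp.
TFP growth = 5.8 − 2.653 = 3.147%.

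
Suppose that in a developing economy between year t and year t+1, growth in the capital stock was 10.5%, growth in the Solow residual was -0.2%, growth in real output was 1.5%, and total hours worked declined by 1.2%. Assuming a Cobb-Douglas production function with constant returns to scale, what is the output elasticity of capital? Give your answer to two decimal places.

α = 0.25

gY = gA + α·gK + (1−α)·gL, so gY − gA − gL = α(gK − gL).
1.5 + 0.2 + 1.2 = α × (10.5 − (-1.2)).
2.9 = 11.7 α, so α = 0.2479.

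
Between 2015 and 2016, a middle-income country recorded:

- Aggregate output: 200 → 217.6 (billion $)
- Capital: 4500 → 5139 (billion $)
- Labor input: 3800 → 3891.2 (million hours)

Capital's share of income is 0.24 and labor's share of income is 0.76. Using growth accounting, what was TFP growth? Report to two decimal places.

Aggregate output growth = (217.6 − 200) / 200 = 8.8%.
Capital growth = (5139 − 4500) / 4500 = 14.2%.
Labor input growth = (3891.2 − 3800) / 3800 = 2.4%.
Labor's share = 1 − 0.24 = 0.76.
Capital: 0.24 × 14.2 = 3.408 pp.
Labor input: 0.76 × 2.4 = 1.824 pp.
TFP growth = 8.8 − 5.232 = 3.568%.

3.57%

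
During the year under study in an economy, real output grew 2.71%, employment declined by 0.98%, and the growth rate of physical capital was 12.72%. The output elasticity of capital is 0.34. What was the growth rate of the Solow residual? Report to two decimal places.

Labor's share = 1 − 0.34 = 0.66.
Physical capital: 0.34 × 12.72 = 4.3248 pp.
Employment: 0.66 × (-0.98) = -0.6468 pp.
TFP growth = 2.71 − 3.678 = -0.968%.

-0.97%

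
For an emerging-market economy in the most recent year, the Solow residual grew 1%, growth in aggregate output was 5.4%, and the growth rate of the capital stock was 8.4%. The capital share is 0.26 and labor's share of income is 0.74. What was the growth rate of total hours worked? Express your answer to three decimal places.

Labor's share = 1 − 0.26 = 0.74.
gY = gA + 0.26×8.4 + 0.74×g.
0.74×g = 5.4 − 1 − 2.184 = 2.216.
g = 2.216 / 0.74 = 2.99459%.

2.995%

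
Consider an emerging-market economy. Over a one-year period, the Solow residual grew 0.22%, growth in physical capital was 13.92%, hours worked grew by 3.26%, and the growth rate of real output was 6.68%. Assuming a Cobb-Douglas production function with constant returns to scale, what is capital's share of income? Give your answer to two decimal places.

0.30

gY = gA + α·gK + (1−α)·gL, so gY − gA − gL = α(gK − gL).
6.68 − 0.22 − 3.26 = α × (13.92 − 3.26).
3.2 = 10.66 α, so α = 0.3002.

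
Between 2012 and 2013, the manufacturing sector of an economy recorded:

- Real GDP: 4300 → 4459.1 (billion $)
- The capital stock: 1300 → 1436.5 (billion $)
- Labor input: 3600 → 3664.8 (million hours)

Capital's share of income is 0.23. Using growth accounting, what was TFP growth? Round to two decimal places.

Real GDP growth = (4459.1 − 4300) / 4300 = 3.7%.
The capital stock growth = (1436.5 − 1300) / 1300 = 10.5%.
Labor input growth = (3664.8 − 3600) / 3600 = 1.8%.
Labor's share = 1 − 0.23 = 0.77.
The capital stock: 0.23 × 10.5 = 2.415 pp.
Labor input: 0.77 × 1.8 = 1.386 pp.
TFP growth = 3.7 − 3.801 = -0.101%.

-0.10%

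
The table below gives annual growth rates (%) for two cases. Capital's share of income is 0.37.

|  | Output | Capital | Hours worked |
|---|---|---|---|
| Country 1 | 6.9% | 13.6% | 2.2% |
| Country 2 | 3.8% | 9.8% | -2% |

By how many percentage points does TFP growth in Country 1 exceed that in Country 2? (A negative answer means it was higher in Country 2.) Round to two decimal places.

Labor's share = 1 − 0.37 = 0.63.
Country 1: TFP = 6.9 − 5.032 − 1.386 = 0.482%.
Country 2: TFP = 3.8 − 3.626 + 1.26 = 1.434%.
Difference = 0.482 − (1.434) = -0.952 pp.

-0.95 percentage points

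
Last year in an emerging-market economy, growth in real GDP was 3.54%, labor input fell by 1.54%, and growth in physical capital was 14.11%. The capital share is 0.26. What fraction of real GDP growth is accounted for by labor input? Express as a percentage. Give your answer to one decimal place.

Labor input accounted for -32.2% of growth.

Labor's share = 1 − 0.26 = 0.74.
Labor input contributed 0.74 × (-1.54) = -1.1396 pp.
Share of growth = -1.1396 / 3.54 × 100 = -32.192%.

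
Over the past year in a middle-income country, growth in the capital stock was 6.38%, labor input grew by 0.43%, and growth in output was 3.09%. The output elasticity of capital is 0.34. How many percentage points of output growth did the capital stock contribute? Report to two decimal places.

2.17 percentage points

Contribution = share × growth = 0.34 × 6.38 = 2.1692 pp.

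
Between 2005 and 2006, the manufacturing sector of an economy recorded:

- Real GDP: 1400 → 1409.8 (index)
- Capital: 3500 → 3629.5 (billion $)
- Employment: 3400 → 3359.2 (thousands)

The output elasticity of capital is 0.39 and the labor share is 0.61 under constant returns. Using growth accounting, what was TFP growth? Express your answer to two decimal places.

-0.01%

Real GDP growth = (1409.8 − 1400) / 1400 = 0.7%.
Capital growth = (3629.5 − 3500) / 3500 = 3.7%.
Employment growth = (3359.2 − 3400) / 3400 = -1.2%.
Labor's share = 1 − 0.39 = 0.61.
Capital: 0.39 × 3.7 = 1.443 pp.
Employment: 0.61 × (-1.2) = -0.732 pp.
TFP growth = 0.7 − 0.711 = -0.011%.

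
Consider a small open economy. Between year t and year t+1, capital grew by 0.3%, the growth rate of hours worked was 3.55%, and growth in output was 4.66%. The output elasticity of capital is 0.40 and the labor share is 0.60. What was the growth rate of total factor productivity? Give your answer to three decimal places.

Labor's share = 1 − 0.4 = 0.6.
Capital: 0.4 × 0.3 = 0.12 pp.
Hours worked: 0.6 × 3.55 = 2.13 pp.
TFP growth = 4.66 − 2.25 = 2.41%.

2.410%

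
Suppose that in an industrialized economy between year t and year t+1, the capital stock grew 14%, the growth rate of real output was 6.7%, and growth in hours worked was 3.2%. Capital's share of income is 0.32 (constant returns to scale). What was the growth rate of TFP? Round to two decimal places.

Labor's share = 1 − 0.32 = 0.68.
The capital stock: 0.32 × 14 = 4.48 pp.
Hours worked: 0.68 × 3.2 = 2.176 pp.
TFP growth = 6.7 − 6.656 = 0.044%.

0.04%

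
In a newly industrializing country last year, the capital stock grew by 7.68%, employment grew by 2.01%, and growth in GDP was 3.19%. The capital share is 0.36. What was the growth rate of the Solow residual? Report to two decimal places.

Labor's share = 1 − 0.36 = 0.64.
The capital stock: 0.36 × 7.68 = 2.7648 pp.
Employment: 0.64 × 2.01 = 1.2864 pp.
TFP growth = 3.19 − 4.0512 = -0.8612%.

-0.86%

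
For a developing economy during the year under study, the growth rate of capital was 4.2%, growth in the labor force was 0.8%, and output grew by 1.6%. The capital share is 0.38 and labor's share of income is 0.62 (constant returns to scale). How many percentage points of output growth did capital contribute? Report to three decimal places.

Contribution = share × growth = 0.38 × 4.2 = 1.596 pp.

1.596 percentage points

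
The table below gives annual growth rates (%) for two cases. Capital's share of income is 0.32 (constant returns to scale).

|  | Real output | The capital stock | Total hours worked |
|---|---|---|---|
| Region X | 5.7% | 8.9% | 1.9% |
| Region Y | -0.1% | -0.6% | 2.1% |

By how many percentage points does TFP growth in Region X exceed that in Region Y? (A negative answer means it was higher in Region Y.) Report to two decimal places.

2.90 percentage points

Labor's share = 1 − 0.32 = 0.68.
Region X: TFP = 5.7 − 2.848 − 1.292 = 1.56%.
Region Y: TFP = -0.1 + 0.192 − 1.428 = -1.336%.
Difference = 1.56 − (-1.336) = 2.896 pp.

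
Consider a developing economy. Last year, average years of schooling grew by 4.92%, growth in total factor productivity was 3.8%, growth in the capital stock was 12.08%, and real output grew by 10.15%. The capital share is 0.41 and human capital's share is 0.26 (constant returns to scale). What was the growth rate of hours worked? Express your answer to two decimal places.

0.36%

Labor's share = 1 − 0.41 − 0.26 = 0.33.
gY = gA + 0.41×12.08 + 0.26×4.92 + 0.33×g.
0.33×g = 10.15 − 3.8 − 6.232 = 0.118.
g = 0.118 / 0.33 = 0.3576%.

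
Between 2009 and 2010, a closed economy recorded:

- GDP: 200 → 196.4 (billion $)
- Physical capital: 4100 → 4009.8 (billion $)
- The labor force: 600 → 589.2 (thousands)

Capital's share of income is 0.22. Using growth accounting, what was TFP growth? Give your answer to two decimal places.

TFP grew 0.09%.

GDP growth = (196.4 − 200) / 200 = -1.8%.
Physical capital growth = (4009.8 − 4100) / 4100 = -2.2%.
The labor force growth = (589.2 − 600) / 600 = -1.8%.
Labor's share = 1 − 0.22 = 0.78.
Physical capital: 0.22 × (-2.2) = -0.484 pp.
The labor force: 0.78 × (-1.8) = -1.404 pp.
TFP growth = -1.8 + 1.888 = 0.088%.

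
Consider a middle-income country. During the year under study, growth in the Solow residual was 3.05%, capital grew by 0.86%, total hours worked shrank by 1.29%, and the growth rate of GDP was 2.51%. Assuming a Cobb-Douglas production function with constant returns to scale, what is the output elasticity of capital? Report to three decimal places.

α = 0.349

gY = gA + α·gK + (1−α)·gL, so gY − gA − gL = α(gK − gL).
2.51 − 3.05 + 1.29 = α × (0.86 − (-1.29)).
0.75 = 2.15 α, so α = 0.34884.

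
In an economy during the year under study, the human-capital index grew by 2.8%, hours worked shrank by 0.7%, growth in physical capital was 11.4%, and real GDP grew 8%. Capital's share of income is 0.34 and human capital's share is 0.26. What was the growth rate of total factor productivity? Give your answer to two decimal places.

3.68%

Labor's share = 1 − 0.34 − 0.26 = 0.4.
Physical capital: 0.34 × 11.4 = 3.876 pp.
The human-capital index: 0.26 × 2.8 = 0.728 pp.
Hours worked: 0.4 × (-0.7) = -0.28 pp.
TFP growth = 8 − 4.324 = 3.676%.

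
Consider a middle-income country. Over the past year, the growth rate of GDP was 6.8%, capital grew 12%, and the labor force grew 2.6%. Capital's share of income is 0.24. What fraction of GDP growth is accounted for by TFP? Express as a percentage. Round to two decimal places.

28.59%

Labor's share = 1 − 0.24 = 0.76.
Capital: 0.24 × 12 = 2.88 pp.
The labor force: 0.76 × 2.6 = 1.976 pp.
TFP growth = 6.8 − 4.856 = 1.944%.
TFP share of growth = 1.944 / 6.8 × 100 = 28.5882%.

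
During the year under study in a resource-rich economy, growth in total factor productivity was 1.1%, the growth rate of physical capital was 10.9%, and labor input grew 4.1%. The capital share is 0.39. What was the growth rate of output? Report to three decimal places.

Output growth was 7.852%.

Labor's share = 1 − 0.39 = 0.61.
Physical capital: 0.39 × 10.9 = 4.251 pp.
Labor input: 0.61 × 4.1 = 2.501 pp.
Output growth = 1.1 + 6.752 = 7.852%.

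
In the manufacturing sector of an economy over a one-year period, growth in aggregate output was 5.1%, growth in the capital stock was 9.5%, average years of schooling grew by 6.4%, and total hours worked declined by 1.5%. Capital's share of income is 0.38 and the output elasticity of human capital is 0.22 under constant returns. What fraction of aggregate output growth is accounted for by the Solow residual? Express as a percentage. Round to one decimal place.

The Solow residual accounted for 13.4% of growth.

Labor's share = 1 − 0.38 − 0.22 = 0.4.
The capital stock: 0.38 × 9.5 = 3.61 pp.
Average years of schooling: 0.22 × 6.4 = 1.408 pp.
Total hours worked: 0.4 × (-1.5) = -0.6 pp.
TFP growth = 5.1 − 4.418 = 0.682%.
TFP share of growth = 0.682 / 5.1 × 100 = 13.373%.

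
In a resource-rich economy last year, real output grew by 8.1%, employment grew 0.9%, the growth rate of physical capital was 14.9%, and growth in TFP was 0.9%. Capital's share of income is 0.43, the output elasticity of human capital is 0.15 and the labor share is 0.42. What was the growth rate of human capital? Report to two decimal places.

2.77%

Labor's share = 1 − 0.43 − 0.15 = 0.42.
gY = gA + 0.43×14.9 + 0.42×0.9 + 0.15×g.
0.15×g = 8.1 − 0.9 − 6.785 = 0.415.
g = 0.415 / 0.15 = 2.7667%.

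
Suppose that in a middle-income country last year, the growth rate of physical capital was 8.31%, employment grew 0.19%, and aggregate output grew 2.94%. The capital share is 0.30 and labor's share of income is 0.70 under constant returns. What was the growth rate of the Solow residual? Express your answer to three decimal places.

Labor's share = 1 − 0.3 = 0.7.
Physical capital: 0.3 × 8.31 = 2.493 pp.
Employment: 0.7 × 0.19 = 0.133 pp.
TFP growth = 2.94 − 2.626 = 0.314%.

0.314%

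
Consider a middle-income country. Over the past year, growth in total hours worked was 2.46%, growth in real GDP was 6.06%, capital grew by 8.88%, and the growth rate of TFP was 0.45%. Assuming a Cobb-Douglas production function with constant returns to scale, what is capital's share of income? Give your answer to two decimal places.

gY = gA + α·gK + (1−α)·gL, so gY − gA − gL = α(gK − gL).
6.06 − 0.45 − 2.46 = α × (8.88 − 2.46).
3.15 = 6.42 α, so α = 0.4907.

Capital's share of income is 0.49.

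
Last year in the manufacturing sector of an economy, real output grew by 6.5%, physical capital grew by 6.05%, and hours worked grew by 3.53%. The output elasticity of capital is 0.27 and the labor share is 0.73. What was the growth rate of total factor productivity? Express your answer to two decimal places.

Labor's share = 1 − 0.27 = 0.73.
Physical capital: 0.27 × 6.05 = 1.6335 pp.
Hours worked: 0.73 × 3.53 = 2.5769 pp.
TFP growth = 6.5 − 4.2104 = 2.2896%.

2.29%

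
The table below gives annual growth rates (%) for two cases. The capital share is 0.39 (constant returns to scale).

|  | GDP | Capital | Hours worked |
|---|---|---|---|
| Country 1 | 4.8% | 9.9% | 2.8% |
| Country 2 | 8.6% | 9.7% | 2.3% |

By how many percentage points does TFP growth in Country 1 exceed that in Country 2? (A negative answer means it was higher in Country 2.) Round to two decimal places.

-4.18 percentage points

Labor's share = 1 − 0.39 = 0.61.
Country 1: TFP = 4.8 − 3.861 − 1.708 = -0.769%.
Country 2: TFP = 8.6 − 3.783 − 1.403 = 3.414%.
Difference = -0.769 − (3.414) = -4.183 pp.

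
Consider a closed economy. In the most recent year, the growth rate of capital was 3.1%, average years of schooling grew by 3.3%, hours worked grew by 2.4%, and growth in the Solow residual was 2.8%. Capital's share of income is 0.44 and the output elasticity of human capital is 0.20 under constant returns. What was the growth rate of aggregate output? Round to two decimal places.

Labor's share = 1 − 0.44 − 0.2 = 0.36.
Capital: 0.44 × 3.1 = 1.364 pp.
Average years of schooling: 0.2 × 3.3 = 0.66 pp.
Hours worked: 0.36 × 2.4 = 0.864 pp.
Output growth = 2.8 + 2.888 = 5.688%.

Aggregate output growth was 5.69%.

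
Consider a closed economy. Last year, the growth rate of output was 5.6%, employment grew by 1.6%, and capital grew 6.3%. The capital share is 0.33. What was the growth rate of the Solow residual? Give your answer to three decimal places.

2.449%

Labor's share = 1 − 0.33 = 0.67.
Capital: 0.33 × 6.3 = 2.079 pp.
Employment: 0.67 × 1.6 = 1.072 pp.
TFP growth = 5.6 − 3.151 = 2.449%.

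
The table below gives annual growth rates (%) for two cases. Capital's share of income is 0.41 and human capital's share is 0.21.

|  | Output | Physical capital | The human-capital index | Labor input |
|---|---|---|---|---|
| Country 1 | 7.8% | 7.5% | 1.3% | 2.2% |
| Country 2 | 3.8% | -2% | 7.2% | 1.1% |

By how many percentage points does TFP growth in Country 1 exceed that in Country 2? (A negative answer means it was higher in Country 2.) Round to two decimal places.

0.93 percentage points

Labor's share = 1 − 0.41 − 0.21 = 0.38.
Country 1: TFP = 7.8 − 3.075 − 0.273 − 0.836 = 3.616%.
Country 2: TFP = 3.8 + 0.82 − 1.512 − 0.418 = 2.69%.
Difference = 3.616 − (2.69) = 0.926 pp.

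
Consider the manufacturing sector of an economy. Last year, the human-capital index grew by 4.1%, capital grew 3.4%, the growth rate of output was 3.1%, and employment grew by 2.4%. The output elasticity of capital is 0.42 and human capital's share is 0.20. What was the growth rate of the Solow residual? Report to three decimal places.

Labor's share = 1 − 0.42 − 0.2 = 0.38.
Capital: 0.42 × 3.4 = 1.428 pp.
The human-capital index: 0.2 × 4.1 = 0.82 pp.
Employment: 0.38 × 2.4 = 0.912 pp.
TFP growth = 3.1 − 3.16 = -0.06%.

-0.060%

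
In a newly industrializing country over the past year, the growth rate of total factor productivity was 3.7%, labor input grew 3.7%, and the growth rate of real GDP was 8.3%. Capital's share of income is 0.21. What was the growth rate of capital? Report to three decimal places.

Labor's share = 1 − 0.21 = 0.79.
gY = gA + 0.79×3.7 + 0.21×g.
0.21×g = 8.3 − 3.7 − 2.923 = 1.677.
g = 1.677 / 0.21 = 7.98571%.

7.986%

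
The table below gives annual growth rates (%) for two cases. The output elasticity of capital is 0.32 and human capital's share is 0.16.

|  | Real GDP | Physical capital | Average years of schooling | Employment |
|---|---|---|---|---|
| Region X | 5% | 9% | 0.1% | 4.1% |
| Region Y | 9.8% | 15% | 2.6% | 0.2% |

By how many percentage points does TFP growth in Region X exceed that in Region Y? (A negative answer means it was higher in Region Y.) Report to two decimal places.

-4.51 percentage points

Labor's share = 1 − 0.32 − 0.16 = 0.52.
Region X: TFP = 5 − 2.88 − 0.016 − 2.132 = -0.028%.
Region Y: TFP = 9.8 − 4.8 − 0.416 − 0.104 = 4.48%.
Difference = -0.028 − (4.48) = -4.508 pp.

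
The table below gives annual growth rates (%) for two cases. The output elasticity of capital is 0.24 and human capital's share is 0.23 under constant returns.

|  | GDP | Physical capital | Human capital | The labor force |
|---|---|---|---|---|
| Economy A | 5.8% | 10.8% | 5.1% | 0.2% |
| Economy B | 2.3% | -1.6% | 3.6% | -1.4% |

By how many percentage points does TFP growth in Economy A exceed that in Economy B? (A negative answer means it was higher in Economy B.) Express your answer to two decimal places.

Labor's share = 1 − 0.24 − 0.23 = 0.53.
Economy A: TFP = 5.8 − 2.592 − 1.173 − 0.106 = 1.929%.
Economy B: TFP = 2.3 + 0.384 − 0.828 + 0.742 = 2.598%.
Difference = 1.929 − (2.598) = -0.669 pp.

-0.67 percentage points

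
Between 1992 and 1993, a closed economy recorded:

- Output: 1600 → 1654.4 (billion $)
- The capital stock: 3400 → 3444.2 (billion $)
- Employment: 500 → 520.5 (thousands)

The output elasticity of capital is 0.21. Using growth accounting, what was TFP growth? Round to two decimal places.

Output growth = (1654.4 − 1600) / 1600 = 3.4%.
The capital stock growth = (3444.2 − 3400) / 3400 = 1.3%.
Employment growth = (520.5 − 500) / 500 = 4.1%.
Labor's share = 1 − 0.21 = 0.79.
The capital stock: 0.21 × 1.3 = 0.273 pp.
Employment: 0.79 × 4.1 = 3.239 pp.
TFP growth = 3.4 − 3.512 = -0.112%.

-0.11%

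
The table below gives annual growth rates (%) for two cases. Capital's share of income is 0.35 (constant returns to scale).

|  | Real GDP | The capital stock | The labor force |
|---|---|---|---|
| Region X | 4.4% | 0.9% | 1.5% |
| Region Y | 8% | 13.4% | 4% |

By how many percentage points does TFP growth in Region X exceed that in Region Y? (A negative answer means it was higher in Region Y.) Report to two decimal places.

Labor's share = 1 − 0.35 = 0.65.
Region X: TFP = 4.4 − 0.315 − 0.975 = 3.11%.
Region Y: TFP = 8 − 4.69 − 2.6 = 0.71%.
Difference = 3.11 − (0.71) = 2.4 pp.

2.40 percentage points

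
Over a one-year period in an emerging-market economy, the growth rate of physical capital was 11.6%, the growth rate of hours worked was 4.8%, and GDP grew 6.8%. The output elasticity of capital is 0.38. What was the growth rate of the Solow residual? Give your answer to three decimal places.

-0.584%

Labor's share = 1 − 0.38 = 0.62.
Physical capital: 0.38 × 11.6 = 4.408 pp.
Hours worked: 0.62 × 4.8 = 2.976 pp.
TFP growth = 6.8 − 7.384 = -0.584%.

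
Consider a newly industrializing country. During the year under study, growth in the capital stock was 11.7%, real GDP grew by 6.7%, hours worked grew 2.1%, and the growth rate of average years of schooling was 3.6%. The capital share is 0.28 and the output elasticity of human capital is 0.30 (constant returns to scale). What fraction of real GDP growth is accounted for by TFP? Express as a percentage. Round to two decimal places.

21.82%

Labor's share = 1 − 0.28 − 0.3 = 0.42.
The capital stock: 0.28 × 11.7 = 3.276 pp.
Average years of schooling: 0.3 × 3.6 = 1.08 pp.
Hours worked: 0.42 × 2.1 = 0.882 pp.
TFP growth = 6.7 − 5.238 = 1.462%.
TFP share of growth = 1.462 / 6.7 × 100 = 21.8209%.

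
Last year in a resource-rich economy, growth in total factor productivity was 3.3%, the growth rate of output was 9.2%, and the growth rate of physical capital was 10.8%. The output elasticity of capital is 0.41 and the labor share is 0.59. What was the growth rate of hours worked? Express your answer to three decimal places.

2.495%

Labor's share = 1 − 0.41 = 0.59.
gY = gA + 0.41×10.8 + 0.59×g.
0.59×g = 9.2 − 3.3 − 4.428 = 1.472.
g = 1.472 / 0.59 = 2.49492%.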